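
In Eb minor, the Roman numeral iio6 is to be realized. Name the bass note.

iio in Eb minor has root F; the chord is F-Ab-Cb.
The figure 6 means first inversion — the third is in the bass.

Ab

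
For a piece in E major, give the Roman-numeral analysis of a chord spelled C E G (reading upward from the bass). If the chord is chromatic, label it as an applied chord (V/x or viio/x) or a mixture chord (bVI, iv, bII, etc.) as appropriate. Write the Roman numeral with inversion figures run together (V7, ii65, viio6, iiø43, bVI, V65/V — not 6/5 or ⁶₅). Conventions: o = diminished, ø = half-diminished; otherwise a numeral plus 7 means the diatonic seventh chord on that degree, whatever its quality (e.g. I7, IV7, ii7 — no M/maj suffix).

bVI

Stacked in thirds the chord is C-E-G: a major triad on C.
C is the lowered sixth degree of E major (diatonic 6 would be C#). This is a major triad on the lowered sixth degree, borrowed from the parallel minor.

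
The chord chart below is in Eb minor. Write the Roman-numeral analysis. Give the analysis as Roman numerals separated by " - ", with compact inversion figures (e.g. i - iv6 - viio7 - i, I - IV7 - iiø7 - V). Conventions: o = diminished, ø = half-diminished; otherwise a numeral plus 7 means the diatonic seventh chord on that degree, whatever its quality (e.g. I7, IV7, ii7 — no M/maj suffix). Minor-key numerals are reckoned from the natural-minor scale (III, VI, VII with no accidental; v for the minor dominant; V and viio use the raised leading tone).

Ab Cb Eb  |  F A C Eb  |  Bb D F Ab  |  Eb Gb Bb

Ab-Cb-Eb: root Ab is the subdominant; minor triad there is iv.
F-A-C-Eb is the secondary dominant of V (dominant seventh chord on F): V7/V.
Bb-D-F-Ab: dominant seventh chord on Bb = scale degree 5 → V7.
Eb-Gb-Bb: minor triad on Eb = scale degree 1 → i.

iv - V7/V - V7 - i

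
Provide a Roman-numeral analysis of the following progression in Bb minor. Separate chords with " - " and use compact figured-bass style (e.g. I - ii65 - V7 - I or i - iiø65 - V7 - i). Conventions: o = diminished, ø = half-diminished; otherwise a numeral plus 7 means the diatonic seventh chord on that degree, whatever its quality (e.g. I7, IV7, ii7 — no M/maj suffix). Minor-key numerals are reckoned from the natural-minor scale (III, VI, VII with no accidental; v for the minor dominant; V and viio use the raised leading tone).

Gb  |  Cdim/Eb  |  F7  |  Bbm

VI - iio6 - V7 - i

Gb: major triad on Gb = scale degree 6 → VI.
Cdim/Eb has root C, degree 2 in Bb minor, so iio6.
F7: root F is the dominant; dominant seventh chord there is V7.
Bbm: root Bb is the tonic; minor triad there is i.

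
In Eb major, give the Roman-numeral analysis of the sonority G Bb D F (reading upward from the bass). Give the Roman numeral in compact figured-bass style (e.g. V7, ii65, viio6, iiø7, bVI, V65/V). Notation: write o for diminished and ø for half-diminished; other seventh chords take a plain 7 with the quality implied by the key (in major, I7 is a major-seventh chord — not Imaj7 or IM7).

iii7

Stacked in thirds the chord is G-Bb-D-F: a minor seventh chord on G.
G is scale degree 3 in Eb major, and a minor seventh chord on that degree is written iii7.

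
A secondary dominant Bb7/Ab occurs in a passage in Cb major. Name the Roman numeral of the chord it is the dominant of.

The chord is a dominant seventh chord on Bb.
A dominant resolves down a perfect fifth: Bb → Eb. In Cb major, Eb is scale degree 3, i.e. iii.

iii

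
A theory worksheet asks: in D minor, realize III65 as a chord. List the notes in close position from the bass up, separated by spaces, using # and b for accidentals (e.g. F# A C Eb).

A C E F

In D minor, scale degree 3 is F, and the diatonic chord built there is a major seventh chord.
Stacking thirds from F gives F-A-C-E.
The figured bass 65 indicates first inversion, placing the third (A) in the bass: A-C-E-F.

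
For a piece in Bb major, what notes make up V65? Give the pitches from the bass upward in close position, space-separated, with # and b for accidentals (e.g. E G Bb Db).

A C Eb F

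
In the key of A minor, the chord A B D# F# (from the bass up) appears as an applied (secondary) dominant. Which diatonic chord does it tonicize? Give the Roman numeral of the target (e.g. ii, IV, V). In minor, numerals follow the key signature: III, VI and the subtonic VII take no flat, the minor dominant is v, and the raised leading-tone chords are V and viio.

The chord is a dominant seventh chord on B.
A dominant resolves down a perfect fifth: B → E. In A minor, E is scale degree 5, i.e. V.

V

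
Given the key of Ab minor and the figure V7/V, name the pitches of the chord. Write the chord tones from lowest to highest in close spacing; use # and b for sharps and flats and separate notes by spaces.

The slash means an applied dominant: we want the dominant of V. In Ab minor, V is Eb major, and its dominant is built on Bb.
Building a dominant seventh chord on Bb gives Bb-D-F-Ab.

Bb D F Ab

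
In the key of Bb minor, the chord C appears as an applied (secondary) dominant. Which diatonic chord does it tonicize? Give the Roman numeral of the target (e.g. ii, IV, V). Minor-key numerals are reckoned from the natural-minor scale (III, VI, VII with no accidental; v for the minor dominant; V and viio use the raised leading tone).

V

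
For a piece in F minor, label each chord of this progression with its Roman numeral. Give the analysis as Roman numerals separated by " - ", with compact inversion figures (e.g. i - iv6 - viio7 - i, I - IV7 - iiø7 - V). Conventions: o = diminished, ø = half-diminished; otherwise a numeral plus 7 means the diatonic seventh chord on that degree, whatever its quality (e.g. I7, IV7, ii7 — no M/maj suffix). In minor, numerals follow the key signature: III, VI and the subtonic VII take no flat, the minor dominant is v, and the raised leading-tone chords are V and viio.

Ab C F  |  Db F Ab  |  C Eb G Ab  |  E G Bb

Ab-C-F: root F is the tonic; minor triad there is i6.
Db-F-Ab has root Db, degree 6 in F minor, so VI.
C-Eb-G-Ab: root Ab is the mediant; major seventh chord there is III65.
E-G-Bb: diminished triad on E = scale degree 7 → viio.

i6 - VI - III65 - viio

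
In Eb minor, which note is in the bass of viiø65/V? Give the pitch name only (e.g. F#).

The applied chord viiø65/V is rooted on A: A-C-Eb-G.
The figure 65 means first inversion — the third is in the bass.

C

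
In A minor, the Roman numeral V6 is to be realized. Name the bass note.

G#

V in A minor has root E; the chord is E-G#-B.
The figure 6 means first inversion — the third is in the bass.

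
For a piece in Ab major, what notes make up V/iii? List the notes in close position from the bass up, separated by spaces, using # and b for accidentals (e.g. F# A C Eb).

G B D

V/iii is a secondary dominant — the dominant triad of iii. iii in Ab major is C, so the applied chord's root is G, a perfect fifth above.
Building a major triad on G gives G-B-D.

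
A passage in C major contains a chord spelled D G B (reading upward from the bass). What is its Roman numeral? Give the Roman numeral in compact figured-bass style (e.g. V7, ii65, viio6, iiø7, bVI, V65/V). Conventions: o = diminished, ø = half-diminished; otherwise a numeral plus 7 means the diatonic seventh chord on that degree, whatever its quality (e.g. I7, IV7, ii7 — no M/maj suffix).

V64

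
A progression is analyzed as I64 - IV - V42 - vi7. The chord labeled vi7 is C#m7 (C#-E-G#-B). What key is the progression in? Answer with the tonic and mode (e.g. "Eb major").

E major

vi7 is given as C#-E-G#-B — a minor seventh chord with root C#.
If C# is scale degree 6 and the mode makes that degree carry a minor seventh chord, the tonic is E and the mode is major.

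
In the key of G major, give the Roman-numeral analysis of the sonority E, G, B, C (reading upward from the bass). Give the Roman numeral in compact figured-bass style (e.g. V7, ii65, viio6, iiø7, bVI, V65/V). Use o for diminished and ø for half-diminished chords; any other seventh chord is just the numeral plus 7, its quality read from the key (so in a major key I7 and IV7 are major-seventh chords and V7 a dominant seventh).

IV65

The pitches C-E-G-B form a major seventh chord rooted on C.
C is scale degree 4 in G major, and a major seventh chord on that degree is written IV7.
With E in the bass the chord is in first inversion, so the figured bass is 65.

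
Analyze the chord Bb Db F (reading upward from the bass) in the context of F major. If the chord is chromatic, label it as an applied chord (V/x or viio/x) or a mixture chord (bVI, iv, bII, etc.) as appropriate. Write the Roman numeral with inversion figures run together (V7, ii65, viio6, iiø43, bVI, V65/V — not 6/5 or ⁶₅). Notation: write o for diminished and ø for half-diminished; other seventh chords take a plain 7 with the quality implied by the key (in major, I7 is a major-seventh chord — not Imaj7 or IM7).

iv

The pitches Bb-Db-F form a minor triad rooted on Bb.
Bb is the fourth degree of F major. This is the minor subdominant, borrowed from the parallel minor.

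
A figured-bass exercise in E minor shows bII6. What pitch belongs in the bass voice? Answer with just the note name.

bII in E minor has root F; the chord is F-A-C.
The figure 6 means first inversion — the third is in the bass.

A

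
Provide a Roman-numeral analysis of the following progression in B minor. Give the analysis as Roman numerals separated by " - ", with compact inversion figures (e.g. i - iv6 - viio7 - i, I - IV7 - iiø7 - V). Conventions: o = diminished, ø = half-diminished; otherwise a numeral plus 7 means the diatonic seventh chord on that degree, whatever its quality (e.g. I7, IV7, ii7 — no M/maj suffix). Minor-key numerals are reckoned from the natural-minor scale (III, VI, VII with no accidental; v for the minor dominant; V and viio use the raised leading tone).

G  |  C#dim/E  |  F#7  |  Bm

VI - iio6 - V7 - i

G has root G, degree 6 in B minor, so VI.
C#dim/E: diminished triad on C# = scale degree 2 → iio6.
F#7: dominant seventh chord on F# = scale degree 5 → V7.
Bm: root B is the tonic; minor triad there is i.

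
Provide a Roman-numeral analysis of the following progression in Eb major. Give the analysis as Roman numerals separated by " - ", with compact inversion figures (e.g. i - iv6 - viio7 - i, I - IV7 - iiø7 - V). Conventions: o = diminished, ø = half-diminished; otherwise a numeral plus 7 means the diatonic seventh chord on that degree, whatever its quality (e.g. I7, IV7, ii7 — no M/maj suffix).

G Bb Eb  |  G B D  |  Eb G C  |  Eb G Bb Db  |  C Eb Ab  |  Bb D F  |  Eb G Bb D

I6 - V/vi - vi6 - V7/IV - IV6 - V - I7

G-Bb-Eb: major triad on Eb = scale degree 1 → I6.
G-B-D is the secondary dominant of vi (major triad on G): V/vi.
Eb-G-C: root C is the submediant; minor triad there is vi6.
Eb-G-Bb-Db is the secondary dominant of IV (dominant seventh chord on Eb): V7/IV.
C-Eb-Ab: root Ab is the subdominant; major triad there is IV6.
Bb-D-F: major triad on Bb = scale degree 5 → V.
Eb-G-Bb-D has root Eb, degree 1 in Eb major, so I7.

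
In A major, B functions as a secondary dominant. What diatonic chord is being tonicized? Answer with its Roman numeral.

V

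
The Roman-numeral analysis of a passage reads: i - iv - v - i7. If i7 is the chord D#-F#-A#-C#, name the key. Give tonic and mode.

D# minor

The anchor chord is a minor seventh chord on D#, labeled i7.
If D# is scale degree 1 and the mode makes that degree carry a minor seventh chord, the tonic is D# and the mode is minor.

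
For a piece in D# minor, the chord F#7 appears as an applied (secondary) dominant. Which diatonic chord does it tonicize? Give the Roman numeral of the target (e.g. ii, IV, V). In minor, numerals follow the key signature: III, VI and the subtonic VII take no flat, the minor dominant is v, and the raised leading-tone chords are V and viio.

VI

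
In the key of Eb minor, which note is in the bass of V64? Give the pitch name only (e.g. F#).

V in Eb minor has root Bb; the chord is Bb-D-F.
The figure 64 means second inversion — the fifth is in the bass.

F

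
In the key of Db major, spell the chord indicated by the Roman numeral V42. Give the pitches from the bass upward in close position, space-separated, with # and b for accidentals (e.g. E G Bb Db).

Gb Ab C Eb

The numeral's case and figure indicate a dominant seventh chord. In Db major its root, the fifth degree, is Ab.
That chord is spelled Ab-C-Eb-Gb.
With the 42 figure the chord is in third inversion; from the bass Gb upward in close position it reads Gb-Ab-C-Eb.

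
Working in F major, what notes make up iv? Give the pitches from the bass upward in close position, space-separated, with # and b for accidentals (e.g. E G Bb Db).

iv is the minor subdominant, borrowed from the parallel minor. In F major that root is Bb.
So the chord is Bb-Db-F.

Bb Db F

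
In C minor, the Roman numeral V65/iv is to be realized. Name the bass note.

The applied chord V65/iv is rooted on C: C-E-G-Bb.
The figure 65 means first inversion — the third is in the bass.

E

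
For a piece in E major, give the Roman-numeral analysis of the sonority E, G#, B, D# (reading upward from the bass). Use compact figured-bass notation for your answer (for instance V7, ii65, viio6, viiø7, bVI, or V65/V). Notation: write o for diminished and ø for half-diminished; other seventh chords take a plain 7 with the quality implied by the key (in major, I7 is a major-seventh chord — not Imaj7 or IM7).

The pitches E-G#-B-D# form a major seventh chord rooted on E.
In E major, E is the tonic; the diatonic major seventh chord there is I7.

I7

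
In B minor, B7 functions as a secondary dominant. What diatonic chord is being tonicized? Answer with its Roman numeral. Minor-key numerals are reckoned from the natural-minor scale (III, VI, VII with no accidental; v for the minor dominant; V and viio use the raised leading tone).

iv

The chord is a dominant seventh chord on B.
A dominant resolves down a perfect fifth: B → E. In B minor, E is scale degree 4, i.e. iv.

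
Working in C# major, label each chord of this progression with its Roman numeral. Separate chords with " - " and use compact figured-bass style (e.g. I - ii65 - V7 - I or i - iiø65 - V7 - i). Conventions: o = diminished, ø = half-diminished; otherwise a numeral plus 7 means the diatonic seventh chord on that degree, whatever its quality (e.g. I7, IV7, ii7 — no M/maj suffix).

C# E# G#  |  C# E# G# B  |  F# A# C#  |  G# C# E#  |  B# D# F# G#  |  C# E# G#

I - V7/IV - IV - I64 - V65 - I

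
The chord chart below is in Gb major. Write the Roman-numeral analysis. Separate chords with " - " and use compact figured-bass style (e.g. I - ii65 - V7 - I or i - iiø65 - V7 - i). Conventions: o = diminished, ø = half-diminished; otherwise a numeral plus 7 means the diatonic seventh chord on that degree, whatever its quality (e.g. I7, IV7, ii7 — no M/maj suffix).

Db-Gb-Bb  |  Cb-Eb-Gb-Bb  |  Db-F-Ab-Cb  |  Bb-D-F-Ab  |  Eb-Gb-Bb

I64 - IV7 - V7 - V7/vi - vi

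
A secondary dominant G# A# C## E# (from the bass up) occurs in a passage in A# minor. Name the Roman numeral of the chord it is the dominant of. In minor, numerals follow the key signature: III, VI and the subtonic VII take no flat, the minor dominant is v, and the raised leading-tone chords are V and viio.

The chord is a dominant seventh chord on A#.
A dominant resolves down a perfect fifth: A# → D#. In A# minor, D# is scale degree 4, i.e. iv.

iv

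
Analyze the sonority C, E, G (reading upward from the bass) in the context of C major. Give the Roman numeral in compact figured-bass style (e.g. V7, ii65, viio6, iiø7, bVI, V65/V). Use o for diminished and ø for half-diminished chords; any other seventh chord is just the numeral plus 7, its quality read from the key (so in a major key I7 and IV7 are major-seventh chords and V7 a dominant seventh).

Stacked in thirds the chord is C-E-G: a major triad on C.
In C major, C is the tonic; the diatonic major triad there is I.

I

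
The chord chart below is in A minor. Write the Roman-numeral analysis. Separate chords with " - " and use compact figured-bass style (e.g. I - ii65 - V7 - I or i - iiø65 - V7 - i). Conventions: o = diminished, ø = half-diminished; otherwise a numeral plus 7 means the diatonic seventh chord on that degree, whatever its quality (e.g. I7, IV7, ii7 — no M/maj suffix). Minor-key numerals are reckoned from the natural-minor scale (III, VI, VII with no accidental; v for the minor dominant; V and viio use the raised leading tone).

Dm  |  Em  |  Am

iv - v - i

Dm has root D, degree 4 in A minor, so iv.
Em has root E, degree 5 in A minor, so v.
Am has root A, degree 1 in A minor, so i.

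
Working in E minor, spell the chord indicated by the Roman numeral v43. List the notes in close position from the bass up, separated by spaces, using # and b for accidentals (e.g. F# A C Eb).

In E minor, the fifth degree is B, and the diatonic chord built there is a minor seventh chord.
That chord is spelled B-D-F#-A.
With the 43 figure the chord is in second inversion; from the bass F# upward in close position it reads F#-A-B-D.

F# A B D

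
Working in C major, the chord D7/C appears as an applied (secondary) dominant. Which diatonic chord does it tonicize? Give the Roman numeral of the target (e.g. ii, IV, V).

V

The chord is a dominant seventh chord on D.
A dominant resolves down a perfect fifth: D → G. In C major, G is scale degree 5, i.e. V.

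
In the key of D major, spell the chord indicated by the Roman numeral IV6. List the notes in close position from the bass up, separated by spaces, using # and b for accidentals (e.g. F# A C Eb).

B D G

The numeral's case and figure indicate a major triad. In D major its root, the subdominant, is G.
That chord is spelled G-B-D.
With the 6 figure the chord is in first inversion; from the bass B upward in close position it reads B-D-G.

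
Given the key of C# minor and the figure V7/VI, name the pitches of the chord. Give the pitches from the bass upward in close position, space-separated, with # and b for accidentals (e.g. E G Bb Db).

E G# B D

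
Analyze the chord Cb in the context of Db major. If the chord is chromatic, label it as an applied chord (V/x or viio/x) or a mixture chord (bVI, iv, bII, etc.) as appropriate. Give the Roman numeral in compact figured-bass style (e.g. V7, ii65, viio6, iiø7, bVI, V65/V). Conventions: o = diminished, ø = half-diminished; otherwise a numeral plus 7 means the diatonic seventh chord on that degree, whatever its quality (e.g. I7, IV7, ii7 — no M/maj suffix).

bVII

Stacked in thirds the chord is Cb-Eb-Gb: a major triad on Cb.
Cb is the lowered seventh degree of Db major (diatonic 7 would be C). This is a major triad on the lowered seventh degree (the subtonic), borrowed from the parallel minor.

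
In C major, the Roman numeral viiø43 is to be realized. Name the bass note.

F

viiø in C major has root B; the chord is B-D-F-A.
The figure 43 means second inversion — the fifth is in the bass.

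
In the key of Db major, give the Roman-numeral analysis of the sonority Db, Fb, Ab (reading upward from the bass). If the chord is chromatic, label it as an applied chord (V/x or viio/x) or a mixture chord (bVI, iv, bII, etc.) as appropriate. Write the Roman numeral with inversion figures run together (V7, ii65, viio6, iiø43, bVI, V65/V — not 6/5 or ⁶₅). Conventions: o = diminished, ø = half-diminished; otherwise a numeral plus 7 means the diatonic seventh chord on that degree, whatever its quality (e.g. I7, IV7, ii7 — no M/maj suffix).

The pitches Db-Fb-Ab form a minor triad rooted on Db.
Db is the first degree of Db major. This is the minor tonic, borrowed from the parallel minor.

i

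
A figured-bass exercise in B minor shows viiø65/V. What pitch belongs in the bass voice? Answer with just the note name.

The applied chord viiø65/V is rooted on E#: E#-G#-B-D#.
The figure 65 means first inversion — the third is in the bass.

G#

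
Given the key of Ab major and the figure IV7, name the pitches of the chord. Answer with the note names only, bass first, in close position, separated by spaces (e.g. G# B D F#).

Db F Ab C

The numeral's case and figure indicate a major seventh chord. In Ab major its root, the fourth degree, is Db.
Stacking thirds from Db gives Db-F-Ab-C.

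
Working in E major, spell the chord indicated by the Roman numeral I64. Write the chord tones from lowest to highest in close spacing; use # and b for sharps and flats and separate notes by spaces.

The numeral's case and figure indicate a major triad. In E major its root, scale degree 1, is E.
Stacking thirds from E gives E-G#-B.
The figured bass 64 indicates second inversion, placing the fifth (B) in the bass: B-E-G#.

B E G#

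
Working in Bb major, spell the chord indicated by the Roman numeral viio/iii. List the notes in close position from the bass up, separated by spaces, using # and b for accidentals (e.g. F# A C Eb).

C# E G

viio/iii is a secondary leading-tone chord. The target iii is D in Bb major; the applied chord is rooted a semitone below, on C#.
Building a diminished triad on C# gives C#-E-G.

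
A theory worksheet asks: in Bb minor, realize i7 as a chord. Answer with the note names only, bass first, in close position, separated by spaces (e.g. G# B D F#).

Bb Db F Ab

The numeral's case and figure indicate a minor seventh chord. In Bb minor its root, the first degree, is Bb.
Stacking thirds from Bb gives Bb-Db-F-Ab.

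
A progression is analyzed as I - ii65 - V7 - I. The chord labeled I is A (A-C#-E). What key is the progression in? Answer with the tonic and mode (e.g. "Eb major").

I is given as A-C#-E — a major triad with root A.
If A is scale degree 1 and the mode makes that degree carry a major triad, the tonic is A and the mode is major.

A major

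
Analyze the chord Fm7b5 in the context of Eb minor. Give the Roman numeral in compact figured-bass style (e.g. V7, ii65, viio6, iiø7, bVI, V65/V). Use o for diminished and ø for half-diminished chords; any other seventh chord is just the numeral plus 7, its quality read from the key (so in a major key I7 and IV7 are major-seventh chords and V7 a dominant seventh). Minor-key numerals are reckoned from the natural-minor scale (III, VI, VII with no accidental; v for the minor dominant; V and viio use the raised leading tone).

The pitches F-Ab-Cb-Eb form a half-diminished seventh chord rooted on F.
F is scale degree 2 in Eb minor, and a half-diminished seventh chord on that degree is written iiø7.

iiø7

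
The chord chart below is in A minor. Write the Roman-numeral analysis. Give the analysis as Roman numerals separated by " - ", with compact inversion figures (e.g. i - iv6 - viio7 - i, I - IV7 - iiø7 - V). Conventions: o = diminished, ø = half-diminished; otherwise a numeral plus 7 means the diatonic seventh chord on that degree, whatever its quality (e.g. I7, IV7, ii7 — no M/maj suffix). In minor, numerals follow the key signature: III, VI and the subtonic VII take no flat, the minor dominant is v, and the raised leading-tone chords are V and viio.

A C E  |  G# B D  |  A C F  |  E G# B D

A-C-E: root A is the tonic; minor triad there is i.
G#-B-D has root G#, degree 7 in A minor, so viio.
A-C-F has root F, degree 6 in A minor, so VI6.
E-G#-B-D: dominant seventh chord on E = scale degree 5 → V7.

i - viio - VI6 - V7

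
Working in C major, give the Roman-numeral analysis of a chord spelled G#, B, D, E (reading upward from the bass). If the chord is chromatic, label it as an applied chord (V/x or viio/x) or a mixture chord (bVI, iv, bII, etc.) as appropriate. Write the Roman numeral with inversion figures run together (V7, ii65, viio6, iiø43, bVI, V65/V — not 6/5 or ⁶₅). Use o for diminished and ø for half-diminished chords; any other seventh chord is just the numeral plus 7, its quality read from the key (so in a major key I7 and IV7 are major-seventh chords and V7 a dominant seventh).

The pitches E-G#-B-D form a dominant seventh chord rooted on E.
E is not a diatonic chord root with this quality in C major, but it lies a perfect fifth above A (vi), so the chord functions as an applied dominant of vi.
With G# in the bass the chord is in first inversion, so the figured bass is 65.

V65/vi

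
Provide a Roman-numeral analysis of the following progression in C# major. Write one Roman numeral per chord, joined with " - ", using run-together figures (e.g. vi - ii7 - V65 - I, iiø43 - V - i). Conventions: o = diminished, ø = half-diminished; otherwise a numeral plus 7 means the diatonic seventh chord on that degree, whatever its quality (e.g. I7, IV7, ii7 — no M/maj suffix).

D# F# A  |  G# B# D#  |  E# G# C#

iio - V - I6

D#-F#-A: diminished triad on D# — chromatic; iio (borrowed from the parallel minor).
G#-B#-D#: major triad on G# = scale degree 5 → V.
E#-G#-C#: root C# is the tonic; major triad there is I6.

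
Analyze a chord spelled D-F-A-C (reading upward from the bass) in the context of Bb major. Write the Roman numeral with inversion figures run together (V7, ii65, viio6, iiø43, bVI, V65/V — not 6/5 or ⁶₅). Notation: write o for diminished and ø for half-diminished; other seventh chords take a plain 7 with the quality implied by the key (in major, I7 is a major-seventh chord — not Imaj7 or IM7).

The pitches D-F-A-C form a minor seventh chord rooted on D.
D is scale degree 3 in Bb major, and a minor seventh chord on that degree is written iii7.

iii7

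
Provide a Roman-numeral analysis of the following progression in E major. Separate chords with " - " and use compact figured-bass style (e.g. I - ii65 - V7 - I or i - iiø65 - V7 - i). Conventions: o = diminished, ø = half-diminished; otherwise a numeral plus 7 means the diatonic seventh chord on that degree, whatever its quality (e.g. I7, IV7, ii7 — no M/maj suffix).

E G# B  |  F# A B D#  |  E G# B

I - V43 - I

E-G#-B has root E, degree 1 in E major, so I.
F#-A-B-D#: dominant seventh chord on B = scale degree 5 → V43.
E-G#-B: root E is the tonic; major triad there is I.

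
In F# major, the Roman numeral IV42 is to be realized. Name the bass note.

IV in F# major has root B; the chord is B-D#-F#-A#.
The figure 42 means third inversion — the seventh is in the bass.

A#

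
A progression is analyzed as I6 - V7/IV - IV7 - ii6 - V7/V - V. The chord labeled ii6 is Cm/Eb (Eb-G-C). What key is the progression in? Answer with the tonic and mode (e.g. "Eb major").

ii6 is given as Eb-G-C — a minor triad with root C.
Counting down one scale step from C places the tonic on Bb; a minor triad on degree 2 is diatonic only in major.

Bb major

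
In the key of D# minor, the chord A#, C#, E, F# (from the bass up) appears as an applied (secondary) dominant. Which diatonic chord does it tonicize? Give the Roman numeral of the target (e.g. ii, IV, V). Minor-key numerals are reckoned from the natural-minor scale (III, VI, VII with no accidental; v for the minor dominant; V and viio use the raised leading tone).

VI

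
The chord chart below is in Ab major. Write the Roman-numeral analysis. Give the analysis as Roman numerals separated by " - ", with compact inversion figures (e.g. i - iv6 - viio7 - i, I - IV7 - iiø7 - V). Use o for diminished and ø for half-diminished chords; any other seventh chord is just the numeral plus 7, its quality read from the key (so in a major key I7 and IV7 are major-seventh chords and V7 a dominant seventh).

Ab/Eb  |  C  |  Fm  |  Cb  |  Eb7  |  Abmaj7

Ab/Eb: root Ab is the tonic; major triad there is I64.
C: a major triad on C, the applied dominant of vi → V/vi.
Fm: minor triad on F = scale degree 6 → vi.
Cb: major triad on Cb — chromatic; bIII (borrowed from the parallel minor).
Eb7: root Eb is the dominant; dominant seventh chord there is V7.
Abmaj7 has root Ab, degree 1 in Ab major, so I7.

I64 - V/vi - vi - bIII - V7 - I7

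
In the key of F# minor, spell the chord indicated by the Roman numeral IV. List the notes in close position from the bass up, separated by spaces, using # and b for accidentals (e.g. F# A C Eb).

Scale degree 4 in F# minor is B; here the chord built on it is altered to a major triad. IV is the major subdominant, borrowed from the parallel major.
So the chord is B-D#-F#.

B D# F#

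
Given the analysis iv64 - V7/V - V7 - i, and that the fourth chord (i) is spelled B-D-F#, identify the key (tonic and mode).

B minor

The anchor chord is a minor triad on B, labeled i.
If B is scale degree 1 and the mode makes that degree carry a minor triad, the tonic is B and the mode is minor.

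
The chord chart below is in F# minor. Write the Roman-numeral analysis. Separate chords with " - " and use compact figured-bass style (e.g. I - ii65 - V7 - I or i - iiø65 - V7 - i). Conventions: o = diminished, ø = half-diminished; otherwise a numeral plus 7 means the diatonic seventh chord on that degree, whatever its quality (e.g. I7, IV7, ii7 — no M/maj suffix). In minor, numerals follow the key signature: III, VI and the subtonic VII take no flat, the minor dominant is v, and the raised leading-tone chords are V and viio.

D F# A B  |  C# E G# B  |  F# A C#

iv65 - v7 - i

D-F#-A-B: root B is the subdominant; minor seventh chord there is iv65.
C#-E-G#-B: minor seventh chord on C# = scale degree 5 → v7.
F#-A-C#: root F# is the tonic; minor triad there is i.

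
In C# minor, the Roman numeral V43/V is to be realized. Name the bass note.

The applied chord V43/V is rooted on D#: D#-F##-A#-C#.
The figure 43 means second inversion — the fifth is in the bass.

A#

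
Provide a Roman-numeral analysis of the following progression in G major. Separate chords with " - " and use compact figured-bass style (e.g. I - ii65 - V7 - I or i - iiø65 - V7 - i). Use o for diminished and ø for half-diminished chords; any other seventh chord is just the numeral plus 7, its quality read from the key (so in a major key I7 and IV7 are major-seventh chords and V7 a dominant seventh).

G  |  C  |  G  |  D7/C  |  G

G has root G, degree 1 in G major, so I.
C: major triad on C = scale degree 4 → IV.
G has root G, degree 1 in G major, so I.
D7/C: root D is the dominant; dominant seventh chord there is V42.
G: major triad on G = scale degree 1 → I.

I - IV - I - V42 - I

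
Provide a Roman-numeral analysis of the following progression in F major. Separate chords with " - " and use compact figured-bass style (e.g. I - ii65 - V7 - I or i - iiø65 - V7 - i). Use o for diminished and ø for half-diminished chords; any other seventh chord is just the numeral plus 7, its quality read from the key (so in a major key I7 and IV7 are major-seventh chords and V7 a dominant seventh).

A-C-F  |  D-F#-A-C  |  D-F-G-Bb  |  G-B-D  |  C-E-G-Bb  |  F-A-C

A-C-F: root F is the tonic; major triad there is I6.
D-F#-A-C: chromatic; D is V of ii, so V7/ii.
D-F-G-Bb: root G is the supertonic; minor seventh chord there is ii43.
G-B-D is the secondary dominant of V (major triad on G): V/V.
C-E-G-Bb: root C is the dominant; dominant seventh chord there is V7.
F-A-C has root F, degree 1 in F major, so I.

I6 - V7/ii - ii43 - V/V - V7 - I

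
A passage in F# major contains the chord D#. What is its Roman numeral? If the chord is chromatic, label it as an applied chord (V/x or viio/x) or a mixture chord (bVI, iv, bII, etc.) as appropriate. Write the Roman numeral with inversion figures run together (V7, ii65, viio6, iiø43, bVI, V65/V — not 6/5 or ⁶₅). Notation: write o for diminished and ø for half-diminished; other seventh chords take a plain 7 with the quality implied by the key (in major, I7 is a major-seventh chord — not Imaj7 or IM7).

V/ii

Stacked in thirds the chord is D#-F##-A#: a major triad on D#.
D# is not a diatonic chord root with this quality in F# major, but it lies a perfect fifth above G# (ii), so the chord functions as an applied dominant of ii.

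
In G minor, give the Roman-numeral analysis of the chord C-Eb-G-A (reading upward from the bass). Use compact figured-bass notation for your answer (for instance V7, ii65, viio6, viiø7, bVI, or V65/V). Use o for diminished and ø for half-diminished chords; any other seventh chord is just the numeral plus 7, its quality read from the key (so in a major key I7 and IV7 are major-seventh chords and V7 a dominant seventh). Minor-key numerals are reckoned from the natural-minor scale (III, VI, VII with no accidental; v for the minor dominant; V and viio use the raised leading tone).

iiø65

Stacked in thirds the chord is A-C-Eb-G: a half-diminished seventh chord on A.
A is scale degree 2 in G minor, and a half-diminished seventh chord on that degree is written iiø7.
With C in the bass the chord is in first inversion, so the figured bass is 65.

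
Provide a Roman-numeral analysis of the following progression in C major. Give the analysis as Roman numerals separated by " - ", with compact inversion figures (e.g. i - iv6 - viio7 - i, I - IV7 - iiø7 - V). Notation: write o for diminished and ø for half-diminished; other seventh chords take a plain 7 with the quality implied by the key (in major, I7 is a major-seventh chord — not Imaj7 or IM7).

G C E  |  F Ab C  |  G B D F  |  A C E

G-C-E: major triad on C = scale degree 1 → I64.
F-Ab-C is non-diatonic — iv, a mixture chord from C minor.
G-B-D-F: dominant seventh chord on G = scale degree 5 → V7.
A-C-E has root A, degree 6 in C major, so vi.

I64 - iv - V7 - vi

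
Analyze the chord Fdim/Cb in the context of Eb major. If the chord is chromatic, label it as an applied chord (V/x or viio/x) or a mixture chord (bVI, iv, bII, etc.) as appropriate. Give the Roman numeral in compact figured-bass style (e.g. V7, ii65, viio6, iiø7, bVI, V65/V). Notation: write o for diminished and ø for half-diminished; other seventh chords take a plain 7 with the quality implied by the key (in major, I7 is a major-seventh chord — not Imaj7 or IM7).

The pitches F-Ab-Cb form a diminished triad rooted on F.
F is the second degree of Eb major. This is the diminished supertonic triad, borrowed from the parallel minor.
With Cb in the bass the chord is in second inversion, so the figured bass is 64.

iio64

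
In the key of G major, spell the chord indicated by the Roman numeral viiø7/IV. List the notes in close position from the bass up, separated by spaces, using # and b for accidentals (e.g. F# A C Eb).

viiø7/IV is a secondary leading-tone chord. The target IV is C in G major; the applied chord is rooted a semitone below, on B.
Building a half-diminished seventh chord on B gives B-D-F-A.

B D F A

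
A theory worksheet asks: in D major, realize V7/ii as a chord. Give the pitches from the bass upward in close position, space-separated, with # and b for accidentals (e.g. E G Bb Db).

B D# F# A

The slash means an applied dominant: we want the dominant of ii. In D major, ii is E minor, and its dominant is built on B.
Building a dominant seventh chord on B gives B-D#-F#-A.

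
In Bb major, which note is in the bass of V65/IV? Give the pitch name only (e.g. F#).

D

The applied chord V65/IV is rooted on Bb: Bb-D-F-Ab.
The figure 65 means first inversion — the third is in the bass.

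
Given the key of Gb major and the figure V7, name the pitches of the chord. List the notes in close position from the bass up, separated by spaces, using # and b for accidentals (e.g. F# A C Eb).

In Gb major, the fifth degree is Db, and the diatonic chord built there is a dominant seventh chord.
That chord is spelled Db-F-Ab-Cb.

Db F Ab Cb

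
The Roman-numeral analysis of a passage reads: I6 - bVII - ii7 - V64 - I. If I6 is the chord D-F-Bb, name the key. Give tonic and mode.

The anchor chord is a major triad on Bb, labeled I6.
If Bb is scale degree 1 and the mode makes that degree carry a major triad, the tonic is Bb and the mode is major.

Bb major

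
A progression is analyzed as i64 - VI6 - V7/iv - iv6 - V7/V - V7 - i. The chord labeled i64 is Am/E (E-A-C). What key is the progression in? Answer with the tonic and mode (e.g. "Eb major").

A minor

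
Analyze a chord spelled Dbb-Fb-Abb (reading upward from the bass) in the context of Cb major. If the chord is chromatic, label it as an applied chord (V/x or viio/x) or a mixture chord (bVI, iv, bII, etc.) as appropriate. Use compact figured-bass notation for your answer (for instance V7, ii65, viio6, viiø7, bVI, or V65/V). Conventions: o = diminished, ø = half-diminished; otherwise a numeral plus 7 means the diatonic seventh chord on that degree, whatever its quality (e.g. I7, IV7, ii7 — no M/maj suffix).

bII

Stacked in thirds the chord is Dbb-Fb-Abb: a major triad on Dbb.
Dbb is the lowered second degree of Cb major (diatonic 2 would be Db). This is the Neapolitan chord — a major triad on the lowered second degree.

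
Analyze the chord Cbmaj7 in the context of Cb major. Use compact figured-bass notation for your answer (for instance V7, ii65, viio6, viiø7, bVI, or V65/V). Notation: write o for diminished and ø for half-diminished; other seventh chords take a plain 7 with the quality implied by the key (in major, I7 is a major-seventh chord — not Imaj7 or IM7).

Stacked in thirds the chord is Cb-Eb-Gb-Bb: a major seventh chord on Cb.
In Cb major, Cb is the tonic; the diatonic major seventh chord there is I7.

I7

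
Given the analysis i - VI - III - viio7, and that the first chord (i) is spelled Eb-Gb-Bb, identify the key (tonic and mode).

Eb minor

i is given as Eb-Gb-Bb — a minor triad with root Eb.
If Eb is scale degree 1 and the mode makes that degree carry a minor triad, the tonic is Eb and the mode is minor.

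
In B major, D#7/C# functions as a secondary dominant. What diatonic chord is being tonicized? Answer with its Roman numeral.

The chord is a dominant seventh chord on D#.
A dominant resolves down a perfect fifth: D# → G#. In B major, G# is scale degree 6, i.e. vi.

vi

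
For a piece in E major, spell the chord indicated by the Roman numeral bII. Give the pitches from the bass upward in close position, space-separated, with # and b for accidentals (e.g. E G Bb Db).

F A C

Scale degree 2 in E major is F#; lowering it a half step gives F. bII is the Neapolitan chord — a major triad on the lowered second degree.
So the chord is F-A-C.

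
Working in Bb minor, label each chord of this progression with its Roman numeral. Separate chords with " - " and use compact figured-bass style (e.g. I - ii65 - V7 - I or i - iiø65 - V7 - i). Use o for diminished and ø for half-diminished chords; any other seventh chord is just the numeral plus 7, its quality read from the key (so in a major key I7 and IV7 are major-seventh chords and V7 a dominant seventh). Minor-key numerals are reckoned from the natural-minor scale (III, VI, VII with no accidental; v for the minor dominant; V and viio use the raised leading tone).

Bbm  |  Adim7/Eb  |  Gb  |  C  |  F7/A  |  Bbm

Bbm has root Bb, degree 1 in Bb minor, so i.
Adim7/Eb: root A is the leading tone; fully diminished seventh chord there is viio43.
Gb: root Gb is the submediant; major triad there is VI.
C is the secondary dominant of V (major triad on C): V/V.
F7/A: root F is the dominant; dominant seventh chord there is V65.
Bbm has root Bb, degree 1 in Bb minor, so i.

i - viio43 - VI - V/V - V65 - i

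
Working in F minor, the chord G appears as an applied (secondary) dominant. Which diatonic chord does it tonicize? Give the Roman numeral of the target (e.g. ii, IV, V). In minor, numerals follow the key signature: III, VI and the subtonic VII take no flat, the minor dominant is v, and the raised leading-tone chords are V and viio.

The chord is a major triad on G.
A dominant resolves down a perfect fifth: G → C. In F minor, C is scale degree 5, i.e. V.

V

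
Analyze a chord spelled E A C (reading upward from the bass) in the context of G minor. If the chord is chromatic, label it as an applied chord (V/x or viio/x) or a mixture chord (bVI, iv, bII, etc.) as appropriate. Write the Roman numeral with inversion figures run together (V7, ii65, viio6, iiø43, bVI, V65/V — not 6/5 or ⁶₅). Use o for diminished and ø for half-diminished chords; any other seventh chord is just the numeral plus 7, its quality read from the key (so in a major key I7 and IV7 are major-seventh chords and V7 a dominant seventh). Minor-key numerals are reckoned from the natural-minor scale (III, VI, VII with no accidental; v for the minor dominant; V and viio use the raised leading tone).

Stacked in thirds the chord is A-C-E: a minor triad on A.
A is the second degree of G minor. This is the minor supertonic, borrowed from the parallel major (the Dorian ii).
With E in the bass the chord is in second inversion, so the figured bass is 64.

ii64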